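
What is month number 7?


Month 7 of 12

July


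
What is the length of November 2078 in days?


November 2078

30 days


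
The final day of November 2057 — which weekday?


November 2057 has 30 days
Anchor: Jan 1, 2057. With p = 2057 - 1 = 2056: (p + p//4 - p//100 + p//400) mod 7 = (2056 + 514 - 20 + 5) mod 7 = 2555 mod 7 = 0 -> Monday (Mon=0 ... Sun=6)
Days before November (Jan-Oct): 304; November 1 index = (0 + 304) mod 7 = 3 -> Thursday
Last day offset: 30 - 1 = 29 days
Weekday index = (3 + 29) mod 7 = 4

Friday, November 30


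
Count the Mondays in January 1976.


January 1976 has 31 days
Anchor: Jan 1, 1976. With p = 1976 - 1 = 1975: (p + p//4 - p//100 + p//400) mod 7 = (1975 + 493 - 19 + 4) mod 7 = 2453 mod 7 = 3 -> Thursday (Mon=0 ... Sun=6)
January 1 is the anchor itself -> Thursday
First Monday is January 5
Mondays: 5, 12, 19, 26

4 Mondays


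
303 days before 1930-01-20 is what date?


Start: 1930-01-20, subtract 303 days
Back 20 days from January 20 reaches December 31, 1929 -> 283 left
December 1929 has 31 days -> back to November 30, 1929 -> 252 left
November 1929 has 30 days -> back to October 31, 1929 -> 222 left
October 1929 has 31 days -> back to September 30, 1929 -> 191 left
September 1929 has 30 days -> back to August 31, 1929 -> 161 left
August 1929 has 31 days -> back to July 31, 1929 -> 130 left
July 1929 has 31 days -> back to June 30, 1929 -> 99 left
June 1929 has 30 days -> back to May 31, 1929 -> 69 left
May 1929 has 31 days -> back to April 30, 1929 -> 38 left
April 1929 has 30 days -> back to March 31, 1929 -> 8 left
March 1929: 31 - 8 = 23 -> lands on March 23

Result: 1929-03-23


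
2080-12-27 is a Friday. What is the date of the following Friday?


Current: Friday
Target: Friday
Days ahead: 7

Next Friday: 2081-01-03


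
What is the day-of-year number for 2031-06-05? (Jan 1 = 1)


Date: June 5, 2031
Days in months 1 through 5: 151
Plus 5 days in June

Day of year: 156


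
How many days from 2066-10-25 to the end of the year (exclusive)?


Day of year: 298 of 365
Remaining = 365 - 298

67 days


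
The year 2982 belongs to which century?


Century = (year - 1) // 100 + 1
= (2982 - 1) // 100 + 1
= 2981 // 100 + 1
= 29 + 1

30th century


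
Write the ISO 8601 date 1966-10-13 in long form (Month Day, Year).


ISO 1966-10-13 parses as year=1966, month=10, day=13
Month 10 -> October

October 13, 1966


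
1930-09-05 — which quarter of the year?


Month: September (month 9)
Q1: Jan-Mar, Q2: Apr-Jun, Q3: Jul-Sep, Q4: Oct-Dec

Q3


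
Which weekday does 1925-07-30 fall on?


Date: July 30, 1925
Anchor: Jan 1, 1925. With p = 1925 - 1 = 1924: (p + p//4 - p//100 + p//400) mod 7 = (1924 + 481 - 19 + 4) mod 7 = 2390 mod 7 = 3 -> Thursday (Mon=0 ... Sun=6)
Days before July (Jan-Jun): 181; offset = 181 + 30 - 1 = 210
Weekday index = (3 + 210) mod 7 = 3

Day of the week: Thursday


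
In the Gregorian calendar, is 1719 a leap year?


Gregorian leap year rule: divisible by 4, but not by 100, unless also by 400.
1719 is not divisible by 4 -> not a leap year

No


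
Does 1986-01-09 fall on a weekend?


Anchor: Jan 1, 1986. With p = 1986 - 1 = 1985: (p + p//4 - p//100 + p//400) mod 7 = (1985 + 496 - 19 + 4) mod 7 = 2466 mod 7 = 2 -> Wednesday (Mon=0 ... Sun=6)
Day of year: 9; offset = 8
Weekday index = (2 + 8) mod 7 = 3 -> Thursday
Weekend days: Saturday, Sunday

No


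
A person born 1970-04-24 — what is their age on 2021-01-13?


Birth: 1970-04-24
Reference: 2021-01-13
Year difference: 2021 - 1970 = 51
Birthday not yet reached in 2021, subtract 1

50 years old


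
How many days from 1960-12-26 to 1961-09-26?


From 1960-12-26 to 1961-09-26
1960-12-26: days before December = 31 + 29 + 31 + 30 + 31 + 30 + 31 + 31 + 30 + 31 + 30 = 335 (1960 is a leap year); day of year = 335 + 26 = 361
1961-09-26: days before September = 31 + 28 + 31 + 30 + 31 + 30 + 31 + 31 = 243 (1961 is not a leap year); day of year = 243 + 26 = 269
Rest of 1960: 366 - 361 = 5
Total = 5 + 269 = 274

274 days


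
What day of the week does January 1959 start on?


Target: January 1, 1959
Anchor: Jan 1, 1959. With p = 1959 - 1 = 1958: (p + p//4 - p//100 + p//400) mod 7 = (1958 + 489 - 19 + 4) mod 7 = 2432 mod 7 = 3 -> Thursday (Mon=0 ... Sun=6)
Offset from anchor: 0 days
Weekday index = (3 + 0) mod 7 = 3

Thursday


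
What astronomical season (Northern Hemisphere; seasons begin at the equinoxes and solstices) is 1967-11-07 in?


Date: November 7
Astronomical Autumn (approx.; exact equinox/solstice day varies by year): September 22 to December 20
November 7 falls within the Autumn window

Autumn


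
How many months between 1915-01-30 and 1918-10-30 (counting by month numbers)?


From January 1915 to October 1918
3 years * 12 = 36 months, plus 9 months = 45

45 months


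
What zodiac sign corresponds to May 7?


Date: May 7
Conventional tropical zodiac dates: Taurus from April 20 onward; Gemini starts May 21
May 7 falls within the Taurus range

Taurus


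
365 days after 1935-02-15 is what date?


Start: 1935-02-15, add 365 days
February 1935 has 28 days: 28 - 15 = 13 days to February 28 -> 352 left
March 1935 has 31 days -> 321 left
April 1935 has 30 days -> 291 left
May 1935 has 31 days -> 260 left
June 1935 has 30 days -> 230 left
July 1935 has 31 days -> 199 left
August 1935 has 31 days -> 168 left
September 1935 has 30 days -> 138 left
October 1935 has 31 days -> 107 left
November 1935 has 30 days -> 77 left
December 1935 has 31 days -> 46 left
January 1936 has 31 days -> 15 left
February 1936: 15 <= 29 -> lands on February 15

Result: 1936-02-15


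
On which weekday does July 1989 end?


July 1989 has 31 days
Anchor: Jan 1, 1989. With p = 1989 - 1 = 1988: (p + p//4 - p//100 + p//400) mod 7 = (1988 + 497 - 19 + 4) mod 7 = 2470 mod 7 = 6 -> Sunday (Mon=0 ... Sun=6)
Days before July (Jan-Jun): 181; July 1 index = (6 + 181) mod 7 = 5 -> Saturday
Last day offset: 31 - 1 = 30 days
Weekday index = (5 + 30) mod 7 = 0

Monday, July 31


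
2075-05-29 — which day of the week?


Date: May 29, 2075
Anchor: Jan 1, 2075. With p = 2075 - 1 = 2074: (p + p//4 - p//100 + p//400) mod 7 = (2074 + 518 - 20 + 5) mod 7 = 2577 mod 7 = 1 -> Tuesday (Mon=0 ... Sun=6)
Days before May (Jan-Apr): 120; offset = 120 + 29 - 1 = 148
Weekday index = (1 + 148) mod 7 = 2

Day of the week: Wednesday


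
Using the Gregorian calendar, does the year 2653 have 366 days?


Gregorian leap year rule: divisible by 4, but not by 100, unless also by 400.
2653 is not divisible by 4 -> not a leap year

No


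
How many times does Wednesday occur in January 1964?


January 1964 has 31 days
Anchor: Jan 1, 1964. With p = 1964 - 1 = 1963: (p + p//4 - p//100 + p//400) mod 7 = (1963 + 490 - 19 + 4) mod 7 = 2438 mod 7 = 2 -> Wednesday (Mon=0 ... Sun=6)
January 1 is the anchor itself -> Wednesday
First Wednesday is January 1
Wednesdays: 1, 8, 15, 22, 29

5 Wednesdays


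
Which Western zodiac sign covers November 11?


Date: November 11
Conventional tropical zodiac dates: Scorpio from October 23 onward; Sagittarius starts November 22
November 11 falls within the Scorpio range

Scorpio


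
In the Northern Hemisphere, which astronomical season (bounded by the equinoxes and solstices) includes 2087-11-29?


Date: November 29
Astronomical Autumn (approx.; exact equinox/solstice day varies by year): September 22 to December 20
November 29 falls within the Autumn window

Autumn


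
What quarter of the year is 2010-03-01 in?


Month: March (month 3)
Q1: Jan-Mar, Q2: Apr-Jun, Q3: Jul-Sep, Q4: Oct-Dec

Q1


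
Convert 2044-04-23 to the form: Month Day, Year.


ISO 2044-04-23 parses as year=2044, month=04, day=23
Month 4 -> April

April 23, 2044


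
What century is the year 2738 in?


Century = (year - 1) // 100 + 1
= (2738 - 1) // 100 + 1
= 2737 // 100 + 1
= 27 + 1

28th century


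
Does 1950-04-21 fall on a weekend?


Anchor: Jan 1, 1950. With p = 1950 - 1 = 1949: (p + p//4 - p//100 + p//400) mod 7 = (1949 + 487 - 19 + 4) mod 7 = 2421 mod 7 = 6 -> Sunday (Mon=0 ... Sun=6)
Day of year: 111; offset = 110
Weekday index = (6 + 110) mod 7 = 4 -> Friday
Weekend days: Saturday, Sunday

No


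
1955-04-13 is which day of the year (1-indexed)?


Date: April 13, 1955
Days in months 1 through 3: 90
Plus 13 days in April

Day of year: 103


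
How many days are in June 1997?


June 1997

30 days


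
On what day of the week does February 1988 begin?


Target: February 1, 1988
Anchor: Jan 1, 1988. With p = 1988 - 1 = 1987: (p + p//4 - p//100 + p//400) mod 7 = (1987 + 496 - 19 + 4) mod 7 = 2468 mod 7 = 4 -> Friday (Mon=0 ... Sun=6)
Days before February (Jan): 31 days
Weekday index = (4 + 31) mod 7 = 0

Monday


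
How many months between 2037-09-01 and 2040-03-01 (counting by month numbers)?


From September 2037 to March 2040
3 years * 12 = 36 months, minus 6 months = 30

30 months


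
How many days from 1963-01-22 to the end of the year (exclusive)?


Day of year: 22 of 365
Remaining = 365 - 22

343 days


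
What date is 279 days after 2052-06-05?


Start: 2052-06-05, add 279 days
June 2052 has 30 days: 30 - 5 = 25 days to June 30 -> 254 left
July 2052 has 31 days -> 223 left
August 2052 has 31 days -> 192 left
September 2052 has 30 days -> 162 left
October 2052 has 31 days -> 131 left
November 2052 has 30 days -> 101 left
December 2052 has 31 days -> 70 left
January 2053 has 31 days -> 39 left
February 2053 has 28 days -> 11 left
March 2053: 11 <= 31 -> lands on March 11

Result: 2053-03-11


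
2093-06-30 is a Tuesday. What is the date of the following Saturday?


Current: Tuesday
Target: Saturday
Days ahead: 4

Next Saturday: 2093-07-04


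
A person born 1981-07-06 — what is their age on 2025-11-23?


Birth: 1981-07-06
Reference: 2025-11-23
Year difference: 2025 - 1981 = 44

44 years old


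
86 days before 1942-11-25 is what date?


Start: 1942-11-25, subtract 86 days
Back 25 days from November 25 reaches October 31, 1942 -> 61 left
October 1942 has 31 days -> back to September 30, 1942 -> 30 left
September 1942 has 30 days -> back to August 31, 1942 -> 0 left
August 1942: 31 - 0 = 31 -> lands on August 31

Result: 1942-08-31


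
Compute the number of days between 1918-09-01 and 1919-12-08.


From 1918-09-01 to 1919-12-08
1918-09-01: days before September = 31 + 28 + 31 + 30 + 31 + 30 + 31 + 31 = 243 (1918 is not a leap year); day of year = 243 + 1 = 244
1919-12-08: days before December = 31 + 28 + 31 + 30 + 31 + 30 + 31 + 31 + 30 + 31 + 30 = 334 (1919 is not a leap year); day of year = 334 + 8 = 342
Rest of 1918: 365 - 244 = 121
Total = 121 + 342 = 463

463 days


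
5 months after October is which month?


October is month 10
10 + 5 = 15; wrap: 15 - 12 = 3

March


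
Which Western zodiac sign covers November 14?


Date: November 14
Conventional tropical zodiac dates: Scorpio from October 23 onward; Sagittarius starts November 22
November 14 falls within the Scorpio range

Scorpio


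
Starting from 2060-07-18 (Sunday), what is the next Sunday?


Current: Sunday
Target: Sunday
Days ahead: 7

Next Sunday: 2060-07-25


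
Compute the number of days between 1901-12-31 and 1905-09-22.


From 1901-12-31 to 1905-09-22
1901-12-31: days before December = 31 + 28 + 31 + 30 + 31 + 30 + 31 + 31 + 30 + 31 + 30 = 334 (1901 is not a leap year); day of year = 334 + 31 = 365
1905-09-22: days before September = 31 + 28 + 31 + 30 + 31 + 30 + 31 + 31 = 243 (1905 is not a leap year); day of year = 243 + 22 = 265
Rest of 1901: 365 - 365 = 0
Full years 1902 (365), 1903 (365), 1904 (366): 1096
Total = 0 + 1096 + 265 = 1361

1361 days


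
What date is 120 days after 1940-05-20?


Start: 1940-05-20, add 120 days
May 1940 has 31 days: 31 - 20 = 11 days to May 31 -> 109 left
June 1940 has 30 days -> 79 left
July 1940 has 31 days -> 48 left
August 1940 has 31 days -> 17 left
September 1940: 17 <= 30 -> lands on September 17

Result: 1940-09-17


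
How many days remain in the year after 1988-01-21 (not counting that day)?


Day of year: 21 of 366
Remaining = 366 - 21

345 days


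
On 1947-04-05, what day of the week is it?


Date: April 5, 1947
Anchor: Jan 1, 1947. With p = 1947 - 1 = 1946: (p + p//4 - p//100 + p//400) mod 7 = (1946 + 486 - 19 + 4) mod 7 = 2417 mod 7 = 2 -> Wednesday (Mon=0 ... Sun=6)
Days before April (Jan-Mar): 90; offset = 90 + 5 - 1 = 94
Weekday index = (2 + 94) mod 7 = 5

Day of the week: Saturday


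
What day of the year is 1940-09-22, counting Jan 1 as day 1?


Date: September 22, 1940
Days in months 1 through 8: 244
Plus 22 days in September

Day of year: 266


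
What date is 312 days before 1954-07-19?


Start: 1954-07-19, subtract 312 days
Back 19 days from July 19 reaches June 30, 1954 -> 293 left
June 1954 has 30 days -> back to May 31, 1954 -> 263 left
May 1954 has 31 days -> back to April 30, 1954 -> 232 left
April 1954 has 30 days -> back to March 31, 1954 -> 202 left
March 1954 has 31 days -> back to February 28, 1954 -> 171 left
February 1954 has 28 days -> back to January 31, 1954 -> 143 left
January 1954 has 31 days -> back to December 31, 1953 -> 112 left
December 1953 has 31 days -> back to November 30, 1953 -> 81 left
November 1953 has 30 days -> back to October 31, 1953 -> 51 left
October 1953 has 31 days -> back to September 30, 1953 -> 20 left
September 1953: 30 - 20 = 10 -> lands on September 10

Result: 1953-09-10


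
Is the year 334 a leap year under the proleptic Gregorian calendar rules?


Gregorian leap year rule: divisible by 4, but not by 100, unless also by 400.
334 is not divisible by 4 -> not a leap year

No


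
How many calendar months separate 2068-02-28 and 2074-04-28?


From February 2068 to April 2074
6 years * 12 = 72 months, plus 2 months = 74

74 months


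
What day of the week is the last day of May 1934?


May 1934 has 31 days
Anchor: Jan 1, 1934. With p = 1934 - 1 = 1933: (p + p//4 - p//100 + p//400) mod 7 = (1933 + 483 - 19 + 4) mod 7 = 2401 mod 7 = 0 -> Monday (Mon=0 ... Sun=6)
Days before May (Jan-Apr): 120; May 1 index = (0 + 120) mod 7 = 1 -> Tuesday
Last day offset: 31 - 1 = 30 days
Weekday index = (1 + 30) mod 7 = 3

Thursday, May 31


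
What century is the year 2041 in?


Century = (year - 1) // 100 + 1
= (2041 - 1) // 100 + 1
= 2040 // 100 + 1
= 20 + 1

21st century


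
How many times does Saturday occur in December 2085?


December 2085 has 31 days
Anchor: Jan 1, 2085. With p = 2085 - 1 = 2084: (p + p//4 - p//100 + p//400) mod 7 = (2084 + 521 - 20 + 5) mod 7 = 2590 mod 7 = 0 -> Monday (Mon=0 ... Sun=6)
Days before December (Jan-Nov): 334; December 1 index = (0 + 334) mod 7 = 5 -> Saturday
First Saturday is December 1
Saturdays: 1, 8, 15, 22, 29

5 Saturdays


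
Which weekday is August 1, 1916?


Target: August 1, 1916
Anchor: Jan 1, 1916. With p = 1916 - 1 = 1915: (p + p//4 - p//100 + p//400) mod 7 = (1915 + 478 - 19 + 4) mod 7 = 2378 mod 7 = 5 -> Saturday (Mon=0 ... Sun=6)
Days before August (Jan-Jul): 213 days
Weekday index = (5 + 213) mod 7 = 1

Tuesday


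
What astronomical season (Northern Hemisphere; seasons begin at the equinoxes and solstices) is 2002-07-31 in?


Date: July 31
Astronomical Summer (approx.; exact equinox/solstice day varies by year): June 21 to September 21
July 31 falls within the Summer window

Summer


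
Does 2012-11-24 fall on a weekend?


Anchor: Jan 1, 2012. With p = 2012 - 1 = 2011: (p + p//4 - p//100 + p//400) mod 7 = (2011 + 502 - 20 + 5) mod 7 = 2498 mod 7 = 6 -> Sunday (Mon=0 ... Sun=6)
Day of year: 329; offset = 328
Weekday index = (6 + 328) mod 7 = 5 -> Saturday
Weekend days: Saturday, Sunday

Yes


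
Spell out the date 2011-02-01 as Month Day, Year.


ISO 2011-02-01 parses as year=2011, month=02, day=01
Month 2 -> February

February 1, 2011


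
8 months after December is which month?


December is month 12
12 + 8 = 20; wrap: 20 - 12 = 8

August


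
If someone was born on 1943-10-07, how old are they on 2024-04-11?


Birth: 1943-10-07
Reference: 2024-04-11
Year difference: 2024 - 1943 = 81
Birthday not yet reached in 2024, subtract 1

80 years old


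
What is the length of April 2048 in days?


April 2048

30 days


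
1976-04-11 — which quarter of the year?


Month: April (month 4)
Q1: Jan-Mar, Q2: Apr-Jun, Q3: Jul-Sep, Q4: Oct-Dec

Q2


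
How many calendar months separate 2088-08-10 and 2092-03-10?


From August 2088 to March 2092
4 years * 12 = 48 months, minus 5 months = 43

43 months


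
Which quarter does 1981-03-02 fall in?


Month: March (month 3)
Q1: Jan-Mar, Q2: Apr-Jun, Q3: Jul-Sep, Q4: Oct-Dec

Q1


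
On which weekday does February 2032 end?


February 2032 has 29 days
Anchor: Jan 1, 2032. With p = 2032 - 1 = 2031: (p + p//4 - p//100 + p//400) mod 7 = (2031 + 507 - 20 + 5) mod 7 = 2523 mod 7 = 3 -> Thursday (Mon=0 ... Sun=6)
Days before February (Jan): 31; February 1 index = (3 + 31) mod 7 = 6 -> Sunday
Last day offset: 29 - 1 = 28 days
Weekday index = (6 + 28) mod 7 = 6

Sunday, February 29


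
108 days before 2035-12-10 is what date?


Start: 2035-12-10, subtract 108 days
Back 10 days from December 10 reaches November 30, 2035 -> 98 left
November 2035 has 30 days -> back to October 31, 2035 -> 68 left
October 2035 has 31 days -> back to September 30, 2035 -> 37 left
September 2035 has 30 days -> back to August 31, 2035 -> 7 left
August 2035: 31 - 7 = 24 -> lands on August 24

Result: 2035-08-24


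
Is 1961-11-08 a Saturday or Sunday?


Anchor: Jan 1, 1961. With p = 1961 - 1 = 1960: (p + p//4 - p//100 + p//400) mod 7 = (1960 + 490 - 19 + 4) mod 7 = 2435 mod 7 = 6 -> Sunday (Mon=0 ... Sun=6)
Day of year: 312; offset = 311
Weekday index = (6 + 311) mod 7 = 2 -> Wednesday
Weekend days: Saturday, Sunday

No


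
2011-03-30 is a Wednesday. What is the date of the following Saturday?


Current: Wednesday
Target: Saturday
Days ahead: 3

Next Saturday: 2011-04-02


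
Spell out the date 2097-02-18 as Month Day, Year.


ISO 2097-02-18 parses as year=2097, month=02, day=18
Month 2 -> February

February 18, 2097


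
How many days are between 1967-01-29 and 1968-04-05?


From 1967-01-29 to 1968-04-05
1967-01-29: day of year = 29
1968-04-05: days before April = 31 + 29 + 31 = 91 (1968 is a leap year); day of year = 91 + 5 = 96
Rest of 1967: 365 - 29 = 336
Total = 336 + 96 = 432

432 days


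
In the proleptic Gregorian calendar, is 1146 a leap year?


Gregorian leap year rule: divisible by 4, but not by 100, unless also by 400.
1146 is not divisible by 4 -> not a leap year

No


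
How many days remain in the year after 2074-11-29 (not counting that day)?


Day of year: 333 of 365
Remaining = 365 - 333

32 days


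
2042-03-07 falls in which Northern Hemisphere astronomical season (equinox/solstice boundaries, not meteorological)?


Date: March 7
Astronomical Winter (approx.; exact equinox/solstice day varies by year): December 21 to March 19
March 7 falls within the Winter window

Winter


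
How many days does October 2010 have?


October 2010

31 days


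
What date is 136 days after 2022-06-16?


Start: 2022-06-16, add 136 days
June 2022 has 30 days: 30 - 16 = 14 days to June 30 -> 122 left
July 2022 has 31 days -> 91 left
August 2022 has 31 days -> 60 left
September 2022 has 30 days -> 30 left
October 2022: 30 <= 31 -> lands on October 30

Result: 2022-10-30


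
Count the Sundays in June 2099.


June 2099 has 30 days
Anchor: Jan 1, 2099. With p = 2099 - 1 = 2098: (p + p//4 - p//100 + p//400) mod 7 = (2098 + 524 - 20 + 5) mod 7 = 2607 mod 7 = 3 -> Thursday (Mon=0 ... Sun=6)
Days before June (Jan-May): 151; June 1 index = (3 + 151) mod 7 = 0 -> Monday
First Sunday is June 7
Sundays: 7, 14, 21, 28

4 Sundays


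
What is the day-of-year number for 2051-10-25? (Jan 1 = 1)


Date: October 25, 2051
Days in months 1 through 9: 273
Plus 25 days in October

Day of year: 298


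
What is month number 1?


Month 1 of 12

January


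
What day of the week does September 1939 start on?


Target: September 1, 1939
Anchor: Jan 1, 1939. With p = 1939 - 1 = 1938: (p + p//4 - p//100 + p//400) mod 7 = (1938 + 484 - 19 + 4) mod 7 = 2407 mod 7 = 6 -> Sunday (Mon=0 ... Sun=6)
Days before September (Jan-Aug): 243 days
Weekday index = (6 + 243) mod 7 = 4

Friday


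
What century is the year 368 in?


Century = (year - 1) // 100 + 1
= (368 - 1) // 100 + 1
= 367 // 100 + 1
= 3 + 1

4th century


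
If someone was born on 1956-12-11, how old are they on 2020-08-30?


Birth: 1956-12-11
Reference: 2020-08-30
Year difference: 2020 - 1956 = 64
Birthday not yet reached in 2020, subtract 1

63 years old


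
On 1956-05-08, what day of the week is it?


Date: May 8, 1956
Anchor: Jan 1, 1956. With p = 1956 - 1 = 1955: (p + p//4 - p//100 + p//400) mod 7 = (1955 + 488 - 19 + 4) mod 7 = 2428 mod 7 = 6 -> Sunday (Mon=0 ... Sun=6)
Days before May (Jan-Apr): 121; offset = 121 + 8 - 1 = 128
Weekday index = (6 + 128) mod 7 = 1

Day of the week: Tuesday


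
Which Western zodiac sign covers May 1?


Date: May 1
Conventional tropical zodiac dates: Taurus from April 20 onward; Gemini starts May 21
May 1 falls within the Taurus range

Taurus


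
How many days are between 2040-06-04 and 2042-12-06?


From 2040-06-04 to 2042-12-06
2040-06-04: days before June = 31 + 29 + 31 + 30 + 31 = 152 (2040 is a leap year); day of year = 152 + 4 = 156
2042-12-06: days before December = 31 + 28 + 31 + 30 + 31 + 30 + 31 + 31 + 30 + 31 + 30 = 334 (2042 is not a leap year); day of year = 334 + 6 = 340
Rest of 2040: 366 - 156 = 210
Full years 2041 (365): 365
Total = 210 + 365 + 340 = 915

915 days


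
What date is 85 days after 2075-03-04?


Start: 2075-03-04, add 85 days
March 2075 has 31 days: 31 - 4 = 27 days to March 31 -> 58 left
April 2075 has 30 days -> 28 left
May 2075: 28 <= 31 -> lands on May 28

Result: 2075-05-28


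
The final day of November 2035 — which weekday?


November 2035 has 30 days
Anchor: Jan 1, 2035. With p = 2035 - 1 = 2034: (p + p//4 - p//100 + p//400) mod 7 = (2034 + 508 - 20 + 5) mod 7 = 2527 mod 7 = 0 -> Monday (Mon=0 ... Sun=6)
Days before November (Jan-Oct): 304; November 1 index = (0 + 304) mod 7 = 3 -> Thursday
Last day offset: 30 - 1 = 29 days
Weekday index = (3 + 29) mod 7 = 4

Friday, November 30


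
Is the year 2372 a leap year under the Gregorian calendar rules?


Gregorian leap year rule: divisible by 4, but not by 100, unless also by 400.
2372 is divisible by 4 but not 100 -> leap year

Yes


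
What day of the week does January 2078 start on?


Target: January 1, 2078
Anchor: Jan 1, 2078. With p = 2078 - 1 = 2077: (p + p//4 - p//100 + p//400) mod 7 = (2077 + 519 - 20 + 5) mod 7 = 2581 mod 7 = 5 -> Saturday (Mon=0 ... Sun=6)
Offset from anchor: 0 days
Weekday index = (5 + 0) mod 7 = 5

Saturday


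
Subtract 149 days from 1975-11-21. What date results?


Start: 1975-11-21, subtract 149 days
Back 21 days from November 21 reaches October 31, 1975 -> 128 left
October 1975 has 31 days -> back to September 30, 1975 -> 97 left
September 1975 has 30 days -> back to August 31, 1975 -> 67 left
August 1975 has 31 days -> back to July 31, 1975 -> 36 left
July 1975 has 31 days -> back to June 30, 1975 -> 5 left
June 1975: 30 - 5 = 25 -> lands on June 25

Result: 1975-06-25


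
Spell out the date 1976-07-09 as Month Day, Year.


ISO 1976-07-09 parses as year=1976, month=07, day=09
Month 7 -> July

July 9, 1976


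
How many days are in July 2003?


July 2003

31 days


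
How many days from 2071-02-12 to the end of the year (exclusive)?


Day of year: 43 of 365
Remaining = 365 - 43

322 days


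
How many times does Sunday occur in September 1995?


September 1995 has 30 days
Anchor: Jan 1, 1995. With p = 1995 - 1 = 1994: (p + p//4 - p//100 + p//400) mod 7 = (1994 + 498 - 19 + 4) mod 7 = 2477 mod 7 = 6 -> Sunday (Mon=0 ... Sun=6)
Days before September (Jan-Aug): 243; September 1 index = (6 + 243) mod 7 = 4 -> Friday
First Sunday is September 3
Sundays: 3, 10, 17, 24

4 Sundays


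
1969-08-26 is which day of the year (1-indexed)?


Date: August 26, 1969
Days in months 1 through 7: 212
Plus 26 days in August

Day of year: 238


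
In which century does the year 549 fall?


Century = (year - 1) // 100 + 1
= (549 - 1) // 100 + 1
= 548 // 100 + 1
= 5 + 1

6th century


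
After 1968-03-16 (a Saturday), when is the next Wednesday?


Current: Saturday
Target: Wednesday
Days ahead: 4

Next Wednesday: 1968-03-20


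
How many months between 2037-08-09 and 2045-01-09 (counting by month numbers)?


From August 2037 to January 2045
8 years * 12 = 96 months, minus 7 months = 89

89 months


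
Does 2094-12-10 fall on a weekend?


Anchor: Jan 1, 2094. With p = 2094 - 1 = 2093: (p + p//4 - p//100 + p//400) mod 7 = (2093 + 523 - 20 + 5) mod 7 = 2601 mod 7 = 4 -> Friday (Mon=0 ... Sun=6)
Day of year: 344; offset = 343
Weekday index = (4 + 343) mod 7 = 4 -> Friday
Weekend days: Saturday, Sunday

No


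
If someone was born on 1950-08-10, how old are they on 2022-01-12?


Birth: 1950-08-10
Reference: 2022-01-12
Year difference: 2022 - 1950 = 72
Birthday not yet reached in 2022, subtract 1

71 years old


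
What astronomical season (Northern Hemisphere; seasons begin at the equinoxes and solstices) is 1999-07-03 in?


Date: July 3
Astronomical Summer (approx.; exact equinox/solstice day varies by year): June 21 to September 21
July 3 falls within the Summer window

Summer


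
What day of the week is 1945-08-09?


Date: August 9, 1945
Anchor: Jan 1, 1945. With p = 1945 - 1 = 1944: (p + p//4 - p//100 + p//400) mod 7 = (1944 + 486 - 19 + 4) mod 7 = 2415 mod 7 = 0 -> Monday (Mon=0 ... Sun=6)
Days before August (Jan-Jul): 212; offset = 212 + 9 - 1 = 220
Weekday index = (0 + 220) mod 7 = 3

Day of the week: Thursday


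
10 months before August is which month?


August is month 8
8 - 10 = -2; wrap: -2 + 12 = 10

October


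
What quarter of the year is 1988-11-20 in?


Month: November (month 11)
Q1: Jan-Mar, Q2: Apr-Jun, Q3: Jul-Sep, Q4: Oct-Dec

Q4


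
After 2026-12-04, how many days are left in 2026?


Day of year: 338 of 365
Remaining = 365 - 338

27 days


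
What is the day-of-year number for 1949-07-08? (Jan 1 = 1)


Date: July 8, 1949
Days in months 1 through 6: 181
Plus 8 days in July

Day of year: 189


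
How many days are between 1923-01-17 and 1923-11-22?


From 1923-01-17 to 1923-11-22
1923-01-17: day of year = 17
1923-11-22: days before November = 31 + 28 + 31 + 30 + 31 + 30 + 31 + 31 + 30 + 31 = 304 (1923 is not a leap year); day of year = 304 + 22 = 326
Same year: 326 - 17 = 309

309 days


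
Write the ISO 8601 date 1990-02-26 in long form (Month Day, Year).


ISO 1990-02-26 parses as year=1990, month=02, day=26
Month 2 -> February

February 26, 1990


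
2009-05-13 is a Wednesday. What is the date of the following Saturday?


Current: Wednesday
Target: Saturday
Days ahead: 3

Next Saturday: 2009-05-16


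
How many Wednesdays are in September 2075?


September 2075 has 30 days
Anchor: Jan 1, 2075. With p = 2075 - 1 = 2074: (p + p//4 - p//100 + p//400) mod 7 = (2074 + 518 - 20 + 5) mod 7 = 2577 mod 7 = 1 -> Tuesday (Mon=0 ... Sun=6)
Days before September (Jan-Aug): 243; September 1 index = (1 + 243) mod 7 = 6 -> Sunday
First Wednesday is September 4
Wednesdays: 4, 11, 18, 25

4 Wednesdays


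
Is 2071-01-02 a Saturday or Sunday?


Anchor: Jan 1, 2071. With p = 2071 - 1 = 2070: (p + p//4 - p//100 + p//400) mod 7 = (2070 + 517 - 20 + 5) mod 7 = 2572 mod 7 = 3 -> Thursday (Mon=0 ... Sun=6)
Day of year: 2; offset = 1
Weekday index = (3 + 1) mod 7 = 4 -> Friday
Weekend days: Saturday, Sunday

No


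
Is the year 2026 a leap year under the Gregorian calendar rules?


Gregorian leap year rule: divisible by 4, but not by 100, unless also by 400.
2026 is not divisible by 4 -> not a leap year

No


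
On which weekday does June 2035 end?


June 2035 has 30 days
Anchor: Jan 1, 2035. With p = 2035 - 1 = 2034: (p + p//4 - p//100 + p//400) mod 7 = (2034 + 508 - 20 + 5) mod 7 = 2527 mod 7 = 0 -> Monday (Mon=0 ... Sun=6)
Days before June (Jan-May): 151; June 1 index = (0 + 151) mod 7 = 4 -> Friday
Last day offset: 30 - 1 = 29 days
Weekday index = (4 + 29) mod 7 = 5

Saturday, June 30


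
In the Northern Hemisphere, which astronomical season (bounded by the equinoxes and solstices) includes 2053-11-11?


Date: November 11
Astronomical Autumn (approx.; exact equinox/solstice day varies by year): September 22 to December 20
November 11 falls within the Autumn window

Autumn


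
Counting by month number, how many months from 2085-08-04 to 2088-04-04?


From August 2085 to April 2088
3 years * 12 = 36 months, minus 4 months = 32

32 months


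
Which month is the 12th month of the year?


Month 12 of 12

December


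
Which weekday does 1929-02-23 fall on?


Date: February 23, 1929
Anchor: Jan 1, 1929. With p = 1929 - 1 = 1928: (p + p//4 - p//100 + p//400) mod 7 = (1928 + 482 - 19 + 4) mod 7 = 2395 mod 7 = 1 -> Tuesday (Mon=0 ... Sun=6)
Days before February (Jan): 31; offset = 31 + 23 - 1 = 53
Weekday index = (1 + 53) mod 7 = 5

Day of the week: Saturday


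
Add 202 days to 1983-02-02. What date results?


Start: 1983-02-02, add 202 days
February 1983 has 28 days: 28 - 2 = 26 days to February 28 -> 176 left
March 1983 has 31 days -> 145 left
April 1983 has 30 days -> 115 left
May 1983 has 31 days -> 84 left
June 1983 has 30 days -> 54 left
July 1983 has 31 days -> 23 left
August 1983: 23 <= 31 -> lands on August 23

Result: 1983-08-23


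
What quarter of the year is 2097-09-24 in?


Month: September (month 9)
Q1: Jan-Mar, Q2: Apr-Jun, Q3: Jul-Sep, Q4: Oct-Dec

Q3


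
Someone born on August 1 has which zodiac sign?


Date: August 1
Conventional tropical zodiac dates: Leo from July 23 onward; Virgo starts August 23
August 1 falls within the Leo range

Leo


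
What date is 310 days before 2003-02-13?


Start: 2003-02-13, subtract 310 days
Back 13 days from February 13 reaches January 31, 2003 -> 297 left
January 2003 has 31 days -> back to December 31, 2002 -> 266 left
December 2002 has 31 days -> back to November 30, 2002 -> 235 left
November 2002 has 30 days -> back to October 31, 2002 -> 205 left
October 2002 has 31 days -> back to September 30, 2002 -> 174 left
September 2002 has 30 days -> back to August 31, 2002 -> 144 left
August 2002 has 31 days -> back to July 31, 2002 -> 113 left
July 2002 has 31 days -> back to June 30, 2002 -> 82 left
June 2002 has 30 days -> back to May 31, 2002 -> 52 left
May 2002 has 31 days -> back to April 30, 2002 -> 21 left
April 2002: 30 - 21 = 9 -> lands on April 9

Result: 2002-04-09


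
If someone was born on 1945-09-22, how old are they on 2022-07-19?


Birth: 1945-09-22
Reference: 2022-07-19
Year difference: 2022 - 1945 = 77
Birthday not yet reached in 2022, subtract 1

76 years old


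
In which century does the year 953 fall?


Century = (year - 1) // 100 + 1
= (953 - 1) // 100 + 1
= 952 // 100 + 1
= 9 + 1

10th century


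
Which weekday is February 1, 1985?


Target: February 1, 1985
Anchor: Jan 1, 1985. With p = 1985 - 1 = 1984: (p + p//4 - p//100 + p//400) mod 7 = (1984 + 496 - 19 + 4) mod 7 = 2465 mod 7 = 1 -> Tuesday (Mon=0 ... Sun=6)
Days before February (Jan): 31 days
Weekday index = (1 + 31) mod 7 = 4

Friday


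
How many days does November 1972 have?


November 1972

30 days


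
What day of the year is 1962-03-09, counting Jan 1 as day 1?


Date: March 9, 1962
Days in months 1 through 2: 59
Plus 9 days in March

Day of year: 68


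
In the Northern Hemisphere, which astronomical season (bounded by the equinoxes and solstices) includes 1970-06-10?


Date: June 10
Astronomical Spring (approx.; exact equinox/solstice day varies by year): March 20 to June 20
June 10 falls within the Spring window

Spring


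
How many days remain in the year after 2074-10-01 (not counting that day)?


Day of year: 274 of 365
Remaining = 365 - 274

91 days


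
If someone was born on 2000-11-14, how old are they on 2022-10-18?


Birth: 2000-11-14
Reference: 2022-10-18
Year difference: 2022 - 2000 = 22
Birthday not yet reached in 2022, subtract 1

21 years old


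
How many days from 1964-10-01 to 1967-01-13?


From 1964-10-01 to 1967-01-13
1964-10-01: days before October = 31 + 29 + 31 + 30 + 31 + 30 + 31 + 31 + 30 = 274 (1964 is a leap year); day of year = 274 + 1 = 275
1967-01-13: day of year = 13
Rest of 1964: 366 - 275 = 91
Full years 1965 (365), 1966 (365): 730
Total = 91 + 730 + 13 = 834

834 days


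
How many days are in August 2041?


August 2041

31 days


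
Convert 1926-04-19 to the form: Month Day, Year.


ISO 1926-04-19 parses as year=1926, month=04, day=19
Month 4 -> April

April 19, 1926


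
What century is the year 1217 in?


Century = (year - 1) // 100 + 1
= (1217 - 1) // 100 + 1
= 1216 // 100 + 1
= 12 + 1

13th century


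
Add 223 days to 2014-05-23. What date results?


Start: 2014-05-23, add 223 days
May 2014 has 31 days: 31 - 23 = 8 days to May 31 -> 215 left
June 2014 has 30 days -> 185 left
July 2014 has 31 days -> 154 left
August 2014 has 31 days -> 123 left
September 2014 has 30 days -> 93 left
October 2014 has 31 days -> 62 left
November 2014 has 30 days -> 32 left
December 2014 has 31 days -> 1 left
January 2015: 1 <= 31 -> lands on January 1

Result: 2015-01-01


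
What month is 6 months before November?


November is month 11
11 - 6 = 5

May


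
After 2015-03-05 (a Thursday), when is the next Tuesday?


Current: Thursday
Target: Tuesday
Days ahead: 5

Next Tuesday: 2015-03-10


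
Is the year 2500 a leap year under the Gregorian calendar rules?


Gregorian leap year rule: divisible by 4, but not by 100, unless also by 400.
2500 is divisible by 100 but not 400 -> not a leap year

No


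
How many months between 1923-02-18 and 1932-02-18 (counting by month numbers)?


From February 1923 to February 1932
9 years * 12 = 108 months = 108

108 months


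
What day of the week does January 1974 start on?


Target: January 1, 1974
Anchor: Jan 1, 1974. With p = 1974 - 1 = 1973: (p + p//4 - p//100 + p//400) mod 7 = (1973 + 493 - 19 + 4) mod 7 = 2451 mod 7 = 1 -> Tuesday (Mon=0 ... Sun=6)
Offset from anchor: 0 days
Weekday index = (1 + 0) mod 7 = 1

Tuesday


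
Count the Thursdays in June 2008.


June 2008 has 30 days
Anchor: Jan 1, 2008. With p = 2008 - 1 = 2007: (p + p//4 - p//100 + p//400) mod 7 = (2007 + 501 - 20 + 5) mod 7 = 2493 mod 7 = 1 -> Tuesday (Mon=0 ... Sun=6)
Days before June (Jan-May): 152; June 1 index = (1 + 152) mod 7 = 6 -> Sunday
First Thursday is June 5
Thursdays: 5, 12, 19, 26

4 Thursdays


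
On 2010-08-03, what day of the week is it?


Date: August 3, 2010
Anchor: Jan 1, 2010. With p = 2010 - 1 = 2009: (p + p//4 - p//100 + p//400) mod 7 = (2009 + 502 - 20 + 5) mod 7 = 2496 mod 7 = 4 -> Friday (Mon=0 ... Sun=6)
Days before August (Jan-Jul): 212; offset = 212 + 3 - 1 = 214
Weekday index = (4 + 214) mod 7 = 1

Day of the week: Tuesday


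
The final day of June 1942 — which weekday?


June 1942 has 30 days
Anchor: Jan 1, 1942. With p = 1942 - 1 = 1941: (p + p//4 - p//100 + p//400) mod 7 = (1941 + 485 - 19 + 4) mod 7 = 2411 mod 7 = 3 -> Thursday (Mon=0 ... Sun=6)
Days before June (Jan-May): 151; June 1 index = (3 + 151) mod 7 = 0 -> Monday
Last day offset: 30 - 1 = 29 days
Weekday index = (0 + 29) mod 7 = 1

Tuesday, June 30


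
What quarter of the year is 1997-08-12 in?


Month: August (month 8)
Q1: Jan-Mar, Q2: Apr-Jun, Q3: Jul-Sep, Q4: Oct-Dec

Q3


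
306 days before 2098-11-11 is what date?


Start: 2098-11-11, subtract 306 days
Back 11 days from November 11 reaches October 31, 2098 -> 295 left
October 2098 has 31 days -> back to September 30, 2098 -> 264 left
September 2098 has 30 days -> back to August 31, 2098 -> 234 left
August 2098 has 31 days -> back to July 31, 2098 -> 203 left
July 2098 has 31 days -> back to June 30, 2098 -> 172 left
June 2098 has 30 days -> back to May 31, 2098 -> 142 left
May 2098 has 31 days -> back to April 30, 2098 -> 111 left
April 2098 has 30 days -> back to March 31, 2098 -> 81 left
March 2098 has 31 days -> back to February 28, 2098 -> 50 left
February 2098 has 28 days -> back to January 31, 2098 -> 22 left
January 2098: 31 - 22 = 9 -> lands on January 9

Result: 2098-01-09


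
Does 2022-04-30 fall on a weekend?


Anchor: Jan 1, 2022. With p = 2022 - 1 = 2021: (p + p//4 - p//100 + p//400) mod 7 = (2021 + 505 - 20 + 5) mod 7 = 2511 mod 7 = 5 -> Saturday (Mon=0 ... Sun=6)
Day of year: 120; offset = 119
Weekday index = (5 + 119) mod 7 = 5 -> Saturday
Weekend days: Saturday, Sunday

Yes


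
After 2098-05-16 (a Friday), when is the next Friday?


Current: Friday
Target: Friday
Days ahead: 7

Next Friday: 2098-05-23


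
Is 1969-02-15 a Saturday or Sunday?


Anchor: Jan 1, 1969. With p = 1969 - 1 = 1968: (p + p//4 - p//100 + p//400) mod 7 = (1968 + 492 - 19 + 4) mod 7 = 2445 mod 7 = 2 -> Wednesday (Mon=0 ... Sun=6)
Day of year: 46; offset = 45
Weekday index = (2 + 45) mod 7 = 5 -> Saturday
Weekend days: Saturday, Sunday

Yes


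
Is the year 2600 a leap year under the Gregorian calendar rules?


Gregorian leap year rule: divisible by 4, but not by 100, unless also by 400.
2600 is divisible by 100 but not 400 -> not a leap year

No


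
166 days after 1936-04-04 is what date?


Start: 1936-04-04, add 166 days
April 1936 has 30 days: 30 - 4 = 26 days to April 30 -> 140 left
May 1936 has 31 days -> 109 left
June 1936 has 30 days -> 79 left
July 1936 has 31 days -> 48 left
August 1936 has 31 days -> 17 left
September 1936: 17 <= 30 -> lands on September 17

Result: 1936-09-17


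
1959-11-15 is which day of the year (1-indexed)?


Date: November 15, 1959
Days in months 1 through 10: 304
Plus 15 days in November

Day of year: 319


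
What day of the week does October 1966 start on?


Target: October 1, 1966
Anchor: Jan 1, 1966. With p = 1966 - 1 = 1965: (p + p//4 - p//100 + p//400) mod 7 = (1965 + 491 - 19 + 4) mod 7 = 2441 mod 7 = 5 -> Saturday (Mon=0 ... Sun=6)
Days before October (Jan-Sep): 273 days
Weekday index = (5 + 273) mod 7 = 5

Saturday


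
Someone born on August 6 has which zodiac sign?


Date: August 6
Conventional tropical zodiac dates: Leo from July 23 onward; Virgo starts August 23
August 6 falls within the Leo range

Leo


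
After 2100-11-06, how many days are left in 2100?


Day of year: 310 of 365
Remaining = 365 - 310

55 days


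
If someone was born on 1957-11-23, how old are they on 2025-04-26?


Birth: 1957-11-23
Reference: 2025-04-26
Year difference: 2025 - 1957 = 68
Birthday not yet reached in 2025, subtract 1

67 years old


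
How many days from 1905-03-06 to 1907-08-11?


From 1905-03-06 to 1907-08-11
1905-03-06: days before March = 31 + 28 = 59 (1905 is not a leap year); day of year = 59 + 6 = 65
1907-08-11: days before August = 31 + 28 + 31 + 30 + 31 + 30 + 31 = 212 (1907 is not a leap year); day of year = 212 + 11 = 223
Rest of 1905: 365 - 65 = 300
Full years 1906 (365): 365
Total = 300 + 365 + 223 = 888

888 days


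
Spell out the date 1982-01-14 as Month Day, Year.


ISO 1982-01-14 parses as year=1982, month=01, day=14
Month 1 -> January

January 14, 1982


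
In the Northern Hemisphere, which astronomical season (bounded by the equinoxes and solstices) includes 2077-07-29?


Date: July 29
Astronomical Summer (approx.; exact equinox/solstice day varies by year): June 21 to September 21
July 29 falls within the Summer window

Summer
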